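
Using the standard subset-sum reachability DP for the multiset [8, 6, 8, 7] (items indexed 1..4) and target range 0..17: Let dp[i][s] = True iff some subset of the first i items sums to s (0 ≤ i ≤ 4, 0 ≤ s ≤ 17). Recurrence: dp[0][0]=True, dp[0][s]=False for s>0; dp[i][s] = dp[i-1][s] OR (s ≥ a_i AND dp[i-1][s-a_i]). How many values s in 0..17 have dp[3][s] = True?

5

i\s   0   1   2   3   4   5   6   7   8   9  10  11  12  13  14  15  16  17
  0   T   F   F   F   F   F   F   F   F   F   F   F   F   F   F   F   F   F
  1   T   F   F   F   F   F   F   F   T   F   F   F   F   F   F   F   F   F
  2   T   F   F   F   F   F   T   F   T   F   F   F   F   F   T   F   F   F
  3   T   F   F   F   F   F   T   F   T   F   F   F   F   F   T   F   T   F
  4   T   F   F   F   F   F   T   T   T   F   F   F   F   T   T   T   T   F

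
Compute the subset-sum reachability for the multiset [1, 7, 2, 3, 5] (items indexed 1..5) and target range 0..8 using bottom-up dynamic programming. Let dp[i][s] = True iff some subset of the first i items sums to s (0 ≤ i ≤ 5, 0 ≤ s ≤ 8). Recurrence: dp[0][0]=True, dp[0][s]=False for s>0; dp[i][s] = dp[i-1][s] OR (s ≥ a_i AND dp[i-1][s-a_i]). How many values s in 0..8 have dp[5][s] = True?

9

i\s   0   1   2   3   4   5   6   7   8
  0   T   F   F   F   F   F   F   F   F
  1   T   T   F   F   F   F   F   F   F
  2   T   T   F   F   F   F   F   T   T
  3   T   T   T   T   F   F   F   T   T
  4   T   T   T   T   T   T   T   T   T
  5   T   T   T   T   T   T   T   T   T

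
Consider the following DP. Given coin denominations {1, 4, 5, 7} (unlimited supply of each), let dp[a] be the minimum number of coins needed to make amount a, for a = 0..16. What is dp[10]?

2

 a  0  1  2  3  4  5  6  7  8  9 10 11 12 13 14 15 16
dp  0  1  2  3  1  1  2  1  2  2  2  2  2  3  2  3  3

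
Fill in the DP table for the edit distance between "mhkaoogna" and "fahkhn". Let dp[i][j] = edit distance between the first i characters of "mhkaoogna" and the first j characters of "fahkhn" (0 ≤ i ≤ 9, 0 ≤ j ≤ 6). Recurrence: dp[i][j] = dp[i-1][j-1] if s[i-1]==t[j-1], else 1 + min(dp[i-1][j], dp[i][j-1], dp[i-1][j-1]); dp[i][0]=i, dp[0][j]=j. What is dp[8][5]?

7

   ''  f  a  h  k  h  n
''  0  1  2  3  4  5  6
 m  1  1  2  3  4  5  6
 h  2  2  2  2  3  4  5
 k  3  3  3  3  2  3  4
 a  4  4  3  4  3  3  4
 o  5  5  4  4  4  4  4
 o  6  6  5  5  5  5  5
 g  7  7  6  6  6  6  6
 n  8  8  7  7  7  7  6
 a  9  9  8  8  8  8  7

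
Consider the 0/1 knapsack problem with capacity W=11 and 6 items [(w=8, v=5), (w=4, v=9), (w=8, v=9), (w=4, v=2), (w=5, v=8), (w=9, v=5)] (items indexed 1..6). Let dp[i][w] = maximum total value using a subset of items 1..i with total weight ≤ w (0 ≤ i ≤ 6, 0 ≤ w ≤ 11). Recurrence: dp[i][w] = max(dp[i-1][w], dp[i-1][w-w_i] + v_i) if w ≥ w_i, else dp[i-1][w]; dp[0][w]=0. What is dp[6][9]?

17

i\w   0   1   2   3   4   5   6   7   8   9  10  11
  0   0   0   0   0   0   0   0   0   0   0   0   0
  1   0   0   0   0   0   0   0   0   5   5   5   5
  2   0   0   0   0   9   9   9   9   9   9   9   9
  3   0   0   0   0   9   9   9   9   9   9   9   9
  4   0   0   0   0   9   9   9   9  11  11  11  11
  5   0   0   0   0   9   9   9   9  11  17  17  17
  6   0   0   0   0   9   9   9   9  11  17  17  17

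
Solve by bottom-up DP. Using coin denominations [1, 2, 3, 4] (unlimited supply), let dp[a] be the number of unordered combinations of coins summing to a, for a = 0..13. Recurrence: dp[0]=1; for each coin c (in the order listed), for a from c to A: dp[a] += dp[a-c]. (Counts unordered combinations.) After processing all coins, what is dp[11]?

27

after  coin     0     1     2     3     4     5     6     7     8     9    10    11    12    13
          1     1     1     1     1     1     1     1     1     1     1     1     1     1     1
          2     1     1     2     2     3     3     4     4     5     5     6     6     7     7
          3     1     1     2     3     4     5     7     8    10    12    14    16    19    21
          4     1     1     2     3     5     6     9    11    15    18    23    27    34    39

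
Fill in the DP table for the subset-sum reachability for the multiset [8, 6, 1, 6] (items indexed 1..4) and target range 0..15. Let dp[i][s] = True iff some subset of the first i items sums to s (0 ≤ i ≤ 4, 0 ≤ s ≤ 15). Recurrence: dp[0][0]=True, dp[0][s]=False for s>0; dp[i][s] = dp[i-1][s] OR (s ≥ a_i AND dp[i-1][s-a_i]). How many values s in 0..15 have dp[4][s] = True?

10

i\s   0   1   2   3   4   5   6   7   8   9  10  11  12  13  14  15
  0   T   F   F   F   F   F   F   F   F   F   F   F   F   F   F   F
  1   T   F   F   F   F   F   F   F   T   F   F   F   F   F   F   F
  2   T   F   F   F   F   F   T   F   T   F   F   F   F   F   T   F
  3   T   T   F   F   F   F   T   T   T   T   F   F   F   F   T   T
  4   T   T   F   F   F   F   T   T   T   T   F   F   T   T   T   T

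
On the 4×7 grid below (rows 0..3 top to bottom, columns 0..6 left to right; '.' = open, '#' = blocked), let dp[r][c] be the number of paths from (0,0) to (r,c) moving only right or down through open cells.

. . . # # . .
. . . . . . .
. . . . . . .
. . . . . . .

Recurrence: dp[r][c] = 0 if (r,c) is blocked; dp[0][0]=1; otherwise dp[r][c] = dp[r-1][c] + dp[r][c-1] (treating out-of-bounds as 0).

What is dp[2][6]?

r\c   0   1   2   3   4   5   6
  0   1   1   1   0   0   0   0
  1   1   2   3   3   3   3   3
  2   1   3   6   9  12  15  18
  3   1   4  10  19  31  46  64

18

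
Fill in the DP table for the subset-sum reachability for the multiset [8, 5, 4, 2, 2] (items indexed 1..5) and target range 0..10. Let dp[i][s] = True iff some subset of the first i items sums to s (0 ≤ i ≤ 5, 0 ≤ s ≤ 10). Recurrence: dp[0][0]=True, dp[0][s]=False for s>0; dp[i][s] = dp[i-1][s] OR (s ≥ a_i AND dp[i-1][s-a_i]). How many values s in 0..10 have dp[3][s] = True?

5

i\s   0   1   2   3   4   5   6   7   8   9  10
  0   T   F   F   F   F   F   F   F   F   F   F
  1   T   F   F   F   F   F   F   F   T   F   F
  2   T   F   F   F   F   T   F   F   T   F   F
  3   T   F   F   F   T   T   F   F   T   T   F
  4   T   F   T   F   T   T   T   T   T   T   T
  5   T   F   T   F   T   T   T   T   T   T   T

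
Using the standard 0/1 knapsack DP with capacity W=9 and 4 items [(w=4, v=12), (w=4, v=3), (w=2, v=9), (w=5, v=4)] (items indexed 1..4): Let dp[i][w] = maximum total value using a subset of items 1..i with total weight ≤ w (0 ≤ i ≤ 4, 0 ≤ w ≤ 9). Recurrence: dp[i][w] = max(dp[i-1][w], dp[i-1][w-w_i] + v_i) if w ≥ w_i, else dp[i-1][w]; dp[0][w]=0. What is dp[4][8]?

21

i\w   0   1   2   3   4   5   6   7   8   9
  0   0   0   0   0   0   0   0   0   0   0
  1   0   0   0   0  12  12  12  12  12  12
  2   0   0   0   0  12  12  12  12  15  15
  3   0   0   9   9  12  12  21  21  21  21
  4   0   0   9   9  12  12  21  21  21  21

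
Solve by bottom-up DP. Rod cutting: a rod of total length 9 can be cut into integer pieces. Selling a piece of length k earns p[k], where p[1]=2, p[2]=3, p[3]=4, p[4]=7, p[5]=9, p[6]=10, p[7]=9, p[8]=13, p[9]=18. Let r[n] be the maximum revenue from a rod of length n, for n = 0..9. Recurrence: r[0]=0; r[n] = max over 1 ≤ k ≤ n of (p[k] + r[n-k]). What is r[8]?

   n    0    1    2    3    4    5    6    7    8    9
r[n]    0    2    4    6    8   10   12   14   16   18

16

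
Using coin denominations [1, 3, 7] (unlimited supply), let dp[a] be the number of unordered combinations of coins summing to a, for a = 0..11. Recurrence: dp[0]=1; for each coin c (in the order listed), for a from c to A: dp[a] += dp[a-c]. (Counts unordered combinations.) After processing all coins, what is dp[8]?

after  coin     0     1     2     3     4     5     6     7     8     9    10    11
          1     1     1     1     1     1     1     1     1     1     1     1     1
          3     1     1     1     2     2     2     3     3     3     4     4     4
          7     1     1     1     2     2     2     3     4     4     5     6     6

4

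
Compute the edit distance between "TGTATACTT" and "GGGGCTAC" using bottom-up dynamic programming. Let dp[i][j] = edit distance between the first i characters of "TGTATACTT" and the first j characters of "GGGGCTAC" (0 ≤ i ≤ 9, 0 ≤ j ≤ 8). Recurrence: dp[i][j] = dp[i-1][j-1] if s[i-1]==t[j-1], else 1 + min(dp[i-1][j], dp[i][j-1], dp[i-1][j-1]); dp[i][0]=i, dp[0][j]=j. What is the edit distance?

   ''  G  G  G  G  C  T  A  C
''  0  1  2  3  4  5  6  7  8
 T  1  1  2  3  4  5  5  6  7
 G  2  1  1  2  3  4  5  6  7
 T  3  2  2  2  3  4  4  5  6
 A  4  3  3  3  3  4  5  4  5
 T  5  4  4  4  4  4  4  5  5
 A  6  5  5  5  5  5  5  4  5
 C  7  6  6  6  6  5  6  5  4
 T  8  7  7  7  7  6  5  6  5
 T  9  8  8  8  8  7  6  6  6

6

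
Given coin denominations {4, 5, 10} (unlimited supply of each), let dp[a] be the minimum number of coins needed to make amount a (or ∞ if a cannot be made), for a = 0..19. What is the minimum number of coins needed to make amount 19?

 a  0  1  2  3  4  5  6  7  8  9 10 11 12 13 14 15 16 17 18 19
dp  0  -  -  -  1  1  -  -  2  2  1  -  3  3  2  2  4  4  3  3
(- denotes ∞ / unreachable)

3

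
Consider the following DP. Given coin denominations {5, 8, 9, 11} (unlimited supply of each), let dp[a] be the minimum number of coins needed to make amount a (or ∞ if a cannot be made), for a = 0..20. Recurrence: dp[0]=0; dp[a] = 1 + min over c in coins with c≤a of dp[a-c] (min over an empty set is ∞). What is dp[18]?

 a  0  1  2  3  4  5  6  7  8  9 10 11 12 13 14 15 16 17 18 19 20
dp  0  -  -  -  -  1  -  -  1  1  2  1  -  2  2  3  2  2  2  2  2
(- denotes ∞ / unreachable)

2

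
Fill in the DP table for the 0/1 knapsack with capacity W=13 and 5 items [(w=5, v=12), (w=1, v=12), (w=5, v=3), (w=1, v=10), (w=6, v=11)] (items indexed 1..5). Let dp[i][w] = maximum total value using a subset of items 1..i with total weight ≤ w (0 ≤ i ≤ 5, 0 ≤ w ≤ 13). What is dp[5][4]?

22

i\w   0   1   2   3   4   5   6   7   8   9  10  11  12  13
  0   0   0   0   0   0   0   0   0   0   0   0   0   0   0
  1   0   0   0   0   0  12  12  12  12  12  12  12  12  12
  2   0  12  12  12  12  12  24  24  24  24  24  24  24  24
  3   0  12  12  12  12  12  24  24  24  24  24  27  27  27
  4   0  12  22  22  22  22  24  34  34  34  34  34  37  37
  5   0  12  22  22  22  22  24  34  34  34  34  34  37  45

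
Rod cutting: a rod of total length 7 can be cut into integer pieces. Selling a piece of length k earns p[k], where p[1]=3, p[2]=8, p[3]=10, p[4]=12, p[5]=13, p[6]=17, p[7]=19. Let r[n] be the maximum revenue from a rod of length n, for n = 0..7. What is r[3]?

   n    0    1    2    3    4    5    6    7
r[n]    0    3    8   11   16   19   24   27

11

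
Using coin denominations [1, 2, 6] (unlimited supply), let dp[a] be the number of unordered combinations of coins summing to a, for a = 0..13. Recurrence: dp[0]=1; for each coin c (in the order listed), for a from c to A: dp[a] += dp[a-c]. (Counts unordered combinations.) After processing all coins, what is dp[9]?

7

after  coin     0     1     2     3     4     5     6     7     8     9    10    11    12    13
          1     1     1     1     1     1     1     1     1     1     1     1     1     1     1
          2     1     1     2     2     3     3     4     4     5     5     6     6     7     7
          6     1     1     2     2     3     3     5     5     7     7     9     9    12    12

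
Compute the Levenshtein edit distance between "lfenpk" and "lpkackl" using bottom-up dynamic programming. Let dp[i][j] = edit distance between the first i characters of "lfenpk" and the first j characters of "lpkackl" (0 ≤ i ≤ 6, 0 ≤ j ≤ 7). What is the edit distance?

5

   ''  l  p  k  a  c  k  l
''  0  1  2  3  4  5  6  7
 l  1  0  1  2  3  4  5  6
 f  2  1  1  2  3  4  5  6
 e  3  2  2  2  3  4  5  6
 n  4  3  3  3  3  4  5  6
 p  5  4  3  4  4  4  5  6
 k  6  5  4  3  4  5  4  5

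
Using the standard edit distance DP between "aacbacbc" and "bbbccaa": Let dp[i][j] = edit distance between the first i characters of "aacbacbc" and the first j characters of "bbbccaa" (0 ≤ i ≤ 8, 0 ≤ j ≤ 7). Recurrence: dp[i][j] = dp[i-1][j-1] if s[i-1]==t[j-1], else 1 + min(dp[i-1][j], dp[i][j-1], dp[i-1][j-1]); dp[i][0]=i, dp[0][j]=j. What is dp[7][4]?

5

   ''  b  b  b  c  c  a  a
''  0  1  2  3  4  5  6  7
 a  1  1  2  3  4  5  5  6
 a  2  2  2  3  4  5  5  5
 c  3  3  3  3  3  4  5  6
 b  4  3  3  3  4  4  5  6
 a  5  4  4  4  4  5  4  5
 c  6  5  5  5  4  4  5  5
 b  7  6  5  5  5  5  5  6
 c  8  7  6  6  5  5  6  6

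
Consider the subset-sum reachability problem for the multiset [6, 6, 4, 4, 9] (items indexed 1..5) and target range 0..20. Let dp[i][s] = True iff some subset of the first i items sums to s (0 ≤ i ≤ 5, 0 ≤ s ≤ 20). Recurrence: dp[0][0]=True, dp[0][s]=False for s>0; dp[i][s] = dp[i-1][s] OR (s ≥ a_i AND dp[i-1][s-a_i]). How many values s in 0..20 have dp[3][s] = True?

6

i\s   0   1   2   3   4   5   6   7   8   9  10  11  12  13  14  15  16  17  18  19  20
  0   T   F   F   F   F   F   F   F   F   F   F   F   F   F   F   F   F   F   F   F   F
  1   T   F   F   F   F   F   T   F   F   F   F   F   F   F   F   F   F   F   F   F   F
  2   T   F   F   F   F   F   T   F   F   F   F   F   T   F   F   F   F   F   F   F   F
  3   T   F   F   F   T   F   T   F   F   F   T   F   T   F   F   F   T   F   F   F   F
  4   T   F   F   F   T   F   T   F   T   F   T   F   T   F   T   F   T   F   F   F   T
  5   T   F   F   F   T   F   T   F   T   T   T   F   T   T   T   T   T   T   F   T   T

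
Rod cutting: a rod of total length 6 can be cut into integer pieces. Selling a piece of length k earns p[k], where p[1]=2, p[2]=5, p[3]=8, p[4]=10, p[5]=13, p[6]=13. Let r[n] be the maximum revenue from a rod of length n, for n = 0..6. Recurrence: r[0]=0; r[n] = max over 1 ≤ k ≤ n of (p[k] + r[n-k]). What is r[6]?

   n    0    1    2    3    4    5    6
r[n]    0    2    5    8   10   13   16

16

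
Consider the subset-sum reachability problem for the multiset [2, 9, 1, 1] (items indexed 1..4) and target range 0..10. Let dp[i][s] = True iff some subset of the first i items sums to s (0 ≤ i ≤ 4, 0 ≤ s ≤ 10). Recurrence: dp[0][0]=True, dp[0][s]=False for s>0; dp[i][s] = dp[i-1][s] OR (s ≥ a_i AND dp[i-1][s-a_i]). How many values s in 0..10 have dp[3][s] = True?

6

i\s   0   1   2   3   4   5   6   7   8   9  10
  0   T   F   F   F   F   F   F   F   F   F   F
  1   T   F   T   F   F   F   F   F   F   F   F
  2   T   F   T   F   F   F   F   F   F   T   F
  3   T   T   T   T   F   F   F   F   F   T   T
  4   T   T   T   T   T   F   F   F   F   T   T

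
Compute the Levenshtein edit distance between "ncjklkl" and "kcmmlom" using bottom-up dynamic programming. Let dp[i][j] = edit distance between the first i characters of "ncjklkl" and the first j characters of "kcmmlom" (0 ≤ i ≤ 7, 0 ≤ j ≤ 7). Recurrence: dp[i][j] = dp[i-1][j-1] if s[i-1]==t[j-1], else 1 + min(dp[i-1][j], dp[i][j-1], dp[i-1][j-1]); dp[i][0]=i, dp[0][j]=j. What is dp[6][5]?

4

   ''  k  c  m  m  l  o  m
''  0  1  2  3  4  5  6  7
 n  1  1  2  3  4  5  6  7
 c  2  2  1  2  3  4  5  6
 j  3  3  2  2  3  4  5  6
 k  4  3  3  3  3  4  5  6
 l  5  4  4  4  4  3  4  5
 k  6  5  5  5  5  4  4  5
 l  7  6  6  6  6  5  5  5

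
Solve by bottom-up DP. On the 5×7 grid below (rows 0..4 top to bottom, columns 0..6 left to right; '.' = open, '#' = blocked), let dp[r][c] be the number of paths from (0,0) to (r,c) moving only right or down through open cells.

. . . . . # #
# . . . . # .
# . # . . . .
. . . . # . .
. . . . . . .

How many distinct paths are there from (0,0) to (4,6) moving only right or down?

r\c   0   1   2   3   4   5   6
  0   1   1   1   1   1   0   0
  1   0   1   2   3   4   0   0
  2   0   1   0   3   7   7   7
  3   0   1   1   4   0   7  14
  4   0   1   2   6   6  13  27

27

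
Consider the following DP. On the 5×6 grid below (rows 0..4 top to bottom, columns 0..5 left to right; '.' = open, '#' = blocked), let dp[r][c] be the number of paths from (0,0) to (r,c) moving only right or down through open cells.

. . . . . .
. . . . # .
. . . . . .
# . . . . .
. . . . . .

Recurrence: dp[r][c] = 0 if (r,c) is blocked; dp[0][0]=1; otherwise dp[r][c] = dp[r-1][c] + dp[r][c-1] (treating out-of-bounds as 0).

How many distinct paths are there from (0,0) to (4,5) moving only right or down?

100

r\c   0   1   2   3   4   5
  0   1   1   1   1   1   1
  1   1   2   3   4   0   1
  2   1   3   6  10  10  11
  3   0   3   9  19  29  40
  4   0   3  12  31  60 100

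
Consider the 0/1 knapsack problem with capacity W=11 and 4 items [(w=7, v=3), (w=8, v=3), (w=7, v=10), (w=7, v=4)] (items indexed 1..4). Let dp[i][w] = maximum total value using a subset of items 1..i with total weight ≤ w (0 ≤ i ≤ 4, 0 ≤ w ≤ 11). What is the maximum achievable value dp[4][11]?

i\w   0   1   2   3   4   5   6   7   8   9  10  11
  0   0   0   0   0   0   0   0   0   0   0   0   0
  1   0   0   0   0   0   0   0   3   3   3   3   3
  2   0   0   0   0   0   0   0   3   3   3   3   3
  3   0   0   0   0   0   0   0  10  10  10  10  10
  4   0   0   0   0   0   0   0  10  10  10  10  10

10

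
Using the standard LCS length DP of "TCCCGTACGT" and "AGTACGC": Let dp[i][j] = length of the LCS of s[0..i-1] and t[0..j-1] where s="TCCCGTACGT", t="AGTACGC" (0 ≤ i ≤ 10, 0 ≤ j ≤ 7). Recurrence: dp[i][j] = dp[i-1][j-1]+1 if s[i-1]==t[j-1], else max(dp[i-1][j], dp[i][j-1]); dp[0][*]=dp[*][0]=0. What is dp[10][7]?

   ''  A  G  T  A  C  G  C
''  0  0  0  0  0  0  0  0
 T  0  0  0  1  1  1  1  1
 C  0  0  0  1  1  2  2  2
 C  0  0  0  1  1  2  2  3
 C  0  0  0  1  1  2  2  3
 G  0  0  1  1  1  2  3  3
 T  0  0  1  2  2  2  3  3
 A  0  1  1  2  3  3  3  3
 C  0  1  1  2  3  4  4  4
 G  0  1  2  2  3  4  5  5
 T  0  1  2  3  3  4  5  5

5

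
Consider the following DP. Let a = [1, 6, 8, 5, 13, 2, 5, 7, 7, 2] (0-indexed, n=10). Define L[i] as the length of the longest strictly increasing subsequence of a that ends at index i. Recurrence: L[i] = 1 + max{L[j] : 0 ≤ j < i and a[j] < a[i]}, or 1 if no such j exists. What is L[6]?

   i    0    1    2    3    4    5    6    7    8    9
a[i]    1    6    8    5   13    2    5    7    7    2
L[i]    1    2    3    2    4    2    3    4    4    2

3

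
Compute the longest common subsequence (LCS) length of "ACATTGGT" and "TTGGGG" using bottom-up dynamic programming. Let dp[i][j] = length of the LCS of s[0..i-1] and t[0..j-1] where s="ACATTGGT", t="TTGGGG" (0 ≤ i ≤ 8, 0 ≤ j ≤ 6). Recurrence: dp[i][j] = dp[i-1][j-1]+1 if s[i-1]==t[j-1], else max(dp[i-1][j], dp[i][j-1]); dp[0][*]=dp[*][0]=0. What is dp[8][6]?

   ''  T  T  G  G  G  G
''  0  0  0  0  0  0  0
 A  0  0  0  0  0  0  0
 C  0  0  0  0  0  0  0
 A  0  0  0  0  0  0  0
 T  0  1  1  1  1  1  1
 T  0  1  2  2  2  2  2
 G  0  1  2  3  3  3  3
 G  0  1  2  3  4  4  4
 T  0  1  2  3  4  4  4

4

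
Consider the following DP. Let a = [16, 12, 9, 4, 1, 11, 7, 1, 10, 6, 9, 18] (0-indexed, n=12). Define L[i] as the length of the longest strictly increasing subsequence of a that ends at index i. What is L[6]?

   i    0    1    2    3    4    5    6    7    8    9   10   11
a[i]   16   12    9    4    1   11    7    1   10    6    9   18
L[i]    1    1    1    1    1    2    2    1    3    2    3    4

2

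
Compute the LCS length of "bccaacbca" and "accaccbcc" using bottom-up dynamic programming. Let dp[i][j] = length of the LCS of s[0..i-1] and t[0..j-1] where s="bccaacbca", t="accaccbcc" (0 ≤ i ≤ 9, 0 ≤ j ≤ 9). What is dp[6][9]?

4

   ''  a  c  c  a  c  c  b  c  c
''  0  0  0  0  0  0  0  0  0  0
 b  0  0  0  0  0  0  0  1  1  1
 c  0  0  1  1  1  1  1  1  2  2
 c  0  0  1  2  2  2  2  2  2  3
 a  0  1  1  2  3  3  3  3  3  3
 a  0  1  1  2  3  3  3  3  3  3
 c  0  1  2  2  3  4  4  4  4  4
 b  0  1  2  2  3  4  4  5  5  5
 c  0  1  2  3  3  4  5  5  6  6
 a  0  1  2  3  4  4  5  5  6  6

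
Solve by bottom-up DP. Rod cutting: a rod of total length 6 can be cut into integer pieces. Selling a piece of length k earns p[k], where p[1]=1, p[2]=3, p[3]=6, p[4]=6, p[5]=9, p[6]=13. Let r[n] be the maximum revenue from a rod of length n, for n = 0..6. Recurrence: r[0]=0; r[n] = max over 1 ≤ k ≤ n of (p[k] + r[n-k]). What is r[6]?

   n    0    1    2    3    4    5    6
r[n]    0    1    3    6    7    9   13

13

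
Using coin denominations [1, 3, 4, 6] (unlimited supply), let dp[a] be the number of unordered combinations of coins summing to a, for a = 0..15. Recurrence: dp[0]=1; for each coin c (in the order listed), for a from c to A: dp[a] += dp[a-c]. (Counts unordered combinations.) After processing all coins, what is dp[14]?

after  coin     0     1     2     3     4     5     6     7     8     9    10    11    12    13    14    15
          1     1     1     1     1     1     1     1     1     1     1     1     1     1     1     1     1
          3     1     1     1     2     2     2     3     3     3     4     4     4     5     5     5     6
          4     1     1     1     2     3     3     4     5     6     7     8     9    11    12    13    15
          6     1     1     1     2     3     3     5     6     7     9    11    12    16    18    20    24

20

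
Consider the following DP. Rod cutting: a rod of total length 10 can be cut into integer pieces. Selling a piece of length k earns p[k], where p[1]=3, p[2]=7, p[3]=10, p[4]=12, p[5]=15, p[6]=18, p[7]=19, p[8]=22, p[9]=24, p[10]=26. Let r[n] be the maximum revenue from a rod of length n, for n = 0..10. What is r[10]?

   n    0    1    2    3    4    5    6    7    8    9   10
r[n]    0    3    7   10   14   17   21   24   28   31   35

35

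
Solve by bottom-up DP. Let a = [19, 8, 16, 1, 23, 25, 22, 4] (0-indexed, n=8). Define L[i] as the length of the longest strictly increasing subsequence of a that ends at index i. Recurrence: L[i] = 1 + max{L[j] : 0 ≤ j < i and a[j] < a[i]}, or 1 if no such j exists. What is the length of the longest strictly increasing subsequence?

   i    0    1    2    3    4    5    6    7
a[i]   19    8   16    1   23   25   22    4
L[i]    1    1    2    1    3    4    3    2

4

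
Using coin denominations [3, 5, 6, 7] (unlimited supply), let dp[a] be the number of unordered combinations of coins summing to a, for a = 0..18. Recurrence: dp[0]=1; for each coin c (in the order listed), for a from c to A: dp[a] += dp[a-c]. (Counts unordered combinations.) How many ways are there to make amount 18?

after  coin     0     1     2     3     4     5     6     7     8     9    10    11    12    13    14    15    16    17    18
          3     1     0     0     1     0     0     1     0     0     1     0     0     1     0     0     1     0     0     1
          5     1     0     0     1     0     1     1     0     1     1     1     1     1     1     1     2     1     1     2
          6     1     0     0     1     0     1     2     0     1     2     1     2     3     1     2     4     2     3     5
          7     1     0     0     1     0     1     2     1     1     2     2     2     4     3     3     5     4     5     7

7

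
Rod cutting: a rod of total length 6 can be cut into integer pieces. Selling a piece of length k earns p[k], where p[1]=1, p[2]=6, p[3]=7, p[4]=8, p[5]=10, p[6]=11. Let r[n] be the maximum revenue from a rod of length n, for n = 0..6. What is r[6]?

   n    0    1    2    3    4    5    6
r[n]    0    1    6    7   12   13   18

18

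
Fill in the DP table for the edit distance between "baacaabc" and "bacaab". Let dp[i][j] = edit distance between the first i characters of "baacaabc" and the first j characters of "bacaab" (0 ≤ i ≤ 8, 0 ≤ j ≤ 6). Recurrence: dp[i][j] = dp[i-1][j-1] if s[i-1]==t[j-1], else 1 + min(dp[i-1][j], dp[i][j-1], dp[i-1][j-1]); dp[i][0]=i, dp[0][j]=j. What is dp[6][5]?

   ''  b  a  c  a  a  b
''  0  1  2  3  4  5  6
 b  1  0  1  2  3  4  5
 a  2  1  0  1  2  3  4
 a  3  2  1  1  1  2  3
 c  4  3  2  1  2  2  3
 a  5  4  3  2  1  2  3
 a  6  5  4  3  2  1  2
 b  7  6  5  4  3  2  1
 c  8  7  6  5  4  3  2

1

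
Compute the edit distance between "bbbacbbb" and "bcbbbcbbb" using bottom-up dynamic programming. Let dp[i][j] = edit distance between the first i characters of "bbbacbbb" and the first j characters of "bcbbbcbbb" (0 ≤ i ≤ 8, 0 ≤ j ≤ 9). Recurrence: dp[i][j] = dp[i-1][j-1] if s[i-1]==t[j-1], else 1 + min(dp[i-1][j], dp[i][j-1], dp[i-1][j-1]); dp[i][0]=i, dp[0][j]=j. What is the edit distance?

   ''  b  c  b  b  b  c  b  b  b
''  0  1  2  3  4  5  6  7  8  9
 b  1  0  1  2  3  4  5  6  7  8
 b  2  1  1  1  2  3  4  5  6  7
 b  3  2  2  1  1  2  3  4  5  6
 a  4  3  3  2  2  2  3  4  5  6
 c  5  4  3  3  3  3  2  3  4  5
 b  6  5  4  3  3  3  3  2  3  4
 b  7  6  5  4  3  3  4  3  2  3
 b  8  7  6  5  4  3  4  4  3  2

2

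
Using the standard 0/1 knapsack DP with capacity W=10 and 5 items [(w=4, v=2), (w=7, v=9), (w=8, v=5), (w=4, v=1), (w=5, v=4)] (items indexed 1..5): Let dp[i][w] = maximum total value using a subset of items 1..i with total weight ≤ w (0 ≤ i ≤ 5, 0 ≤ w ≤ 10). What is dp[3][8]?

9

i\w   0   1   2   3   4   5   6   7   8   9  10
  0   0   0   0   0   0   0   0   0   0   0   0
  1   0   0   0   0   2   2   2   2   2   2   2
  2   0   0   0   0   2   2   2   9   9   9   9
  3   0   0   0   0   2   2   2   9   9   9   9
  4   0   0   0   0   2   2   2   9   9   9   9
  5   0   0   0   0   2   4   4   9   9   9   9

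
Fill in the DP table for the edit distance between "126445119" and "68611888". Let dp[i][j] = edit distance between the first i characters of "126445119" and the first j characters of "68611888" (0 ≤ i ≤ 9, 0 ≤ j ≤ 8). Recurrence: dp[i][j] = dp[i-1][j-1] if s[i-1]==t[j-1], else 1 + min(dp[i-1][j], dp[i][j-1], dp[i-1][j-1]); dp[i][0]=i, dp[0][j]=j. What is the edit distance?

8

   ''  6  8  6  1  1  8  8  8
''  0  1  2  3  4  5  6  7  8
 1  1  1  2  3  3  4  5  6  7
 2  2  2  2  3  4  4  5  6  7
 6  3  2  3  2  3  4  5  6  7
 4  4  3  3  3  3  4  5  6  7
 4  5  4  4  4  4  4  5  6  7
 5  6  5  5  5  5  5  5  6  7
 1  7  6  6  6  5  5  6  6  7
 1  8  7  7  7  6  5  6  7  7
 9  9  8  8  8  7  6  6  7  8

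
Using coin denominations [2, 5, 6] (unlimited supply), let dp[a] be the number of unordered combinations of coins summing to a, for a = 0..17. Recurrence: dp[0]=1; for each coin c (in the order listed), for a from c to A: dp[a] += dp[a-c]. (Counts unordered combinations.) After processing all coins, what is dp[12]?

4

after  coin     0     1     2     3     4     5     6     7     8     9    10    11    12    13    14    15    16    17
          2     1     0     1     0     1     0     1     0     1     0     1     0     1     0     1     0     1     0
          5     1     0     1     0     1     1     1     1     1     1     2     1     2     1     2     2     2     2
          6     1     0     1     0     1     1     2     1     2     1     3     2     4     2     4     3     5     4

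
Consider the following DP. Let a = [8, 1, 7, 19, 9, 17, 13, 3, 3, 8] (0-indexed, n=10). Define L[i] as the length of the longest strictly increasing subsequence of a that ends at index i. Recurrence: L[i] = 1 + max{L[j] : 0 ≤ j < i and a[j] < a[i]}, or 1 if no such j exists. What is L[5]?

4

   i    0    1    2    3    4    5    6    7    8    9
a[i]    8    1    7   19    9   17   13    3    3    8
L[i]    1    1    2    3    3    4    4    2    2    3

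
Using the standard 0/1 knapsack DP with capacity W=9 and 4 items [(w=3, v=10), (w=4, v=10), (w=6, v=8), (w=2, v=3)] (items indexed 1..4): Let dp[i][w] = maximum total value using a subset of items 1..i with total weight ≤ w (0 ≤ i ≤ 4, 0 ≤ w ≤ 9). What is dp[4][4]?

i\w   0   1   2   3   4   5   6   7   8   9
  0   0   0   0   0   0   0   0   0   0   0
  1   0   0   0  10  10  10  10  10  10  10
  2   0   0   0  10  10  10  10  20  20  20
  3   0   0   0  10  10  10  10  20  20  20
  4   0   0   3  10  10  13  13  20  20  23

10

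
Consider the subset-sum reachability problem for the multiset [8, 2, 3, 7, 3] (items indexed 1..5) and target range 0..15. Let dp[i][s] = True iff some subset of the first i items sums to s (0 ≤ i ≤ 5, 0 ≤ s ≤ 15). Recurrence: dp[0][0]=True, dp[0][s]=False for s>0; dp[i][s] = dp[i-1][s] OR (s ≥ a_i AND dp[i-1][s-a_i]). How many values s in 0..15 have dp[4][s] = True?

12

i\s   0   1   2   3   4   5   6   7   8   9  10  11  12  13  14  15
  0   T   F   F   F   F   F   F   F   F   F   F   F   F   F   F   F
  1   T   F   F   F   F   F   F   F   T   F   F   F   F   F   F   F
  2   T   F   T   F   F   F   F   F   T   F   T   F   F   F   F   F
  3   T   F   T   T   F   T   F   F   T   F   T   T   F   T   F   F
  4   T   F   T   T   F   T   F   T   T   T   T   T   T   T   F   T
  5   T   F   T   T   F   T   T   T   T   T   T   T   T   T   T   T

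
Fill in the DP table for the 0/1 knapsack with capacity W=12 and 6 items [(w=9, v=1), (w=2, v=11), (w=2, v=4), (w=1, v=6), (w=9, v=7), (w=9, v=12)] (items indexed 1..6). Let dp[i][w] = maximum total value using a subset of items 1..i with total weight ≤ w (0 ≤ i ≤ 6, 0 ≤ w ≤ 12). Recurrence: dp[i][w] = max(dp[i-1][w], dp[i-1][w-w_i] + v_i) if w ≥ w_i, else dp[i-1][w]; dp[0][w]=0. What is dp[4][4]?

17

i\w   0   1   2   3   4   5   6   7   8   9  10  11  12
  0   0   0   0   0   0   0   0   0   0   0   0   0   0
  1   0   0   0   0   0   0   0   0   0   1   1   1   1
  2   0   0  11  11  11  11  11  11  11  11  11  12  12
  3   0   0  11  11  15  15  15  15  15  15  15  15  15
  4   0   6  11  17  17  21  21  21  21  21  21  21  21
  5   0   6  11  17  17  21  21  21  21  21  21  21  24
  6   0   6  11  17  17  21  21  21  21  21  21  23  29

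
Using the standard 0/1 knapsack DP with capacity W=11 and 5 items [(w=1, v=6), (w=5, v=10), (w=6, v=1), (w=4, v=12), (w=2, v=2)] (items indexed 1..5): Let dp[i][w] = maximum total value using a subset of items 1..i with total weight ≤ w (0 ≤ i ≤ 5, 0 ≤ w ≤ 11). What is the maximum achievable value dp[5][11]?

28

i\w   0   1   2   3   4   5   6   7   8   9  10  11
  0   0   0   0   0   0   0   0   0   0   0   0   0
  1   0   6   6   6   6   6   6   6   6   6   6   6
  2   0   6   6   6   6  10  16  16  16  16  16  16
  3   0   6   6   6   6  10  16  16  16  16  16  16
  4   0   6   6   6  12  18  18  18  18  22  28  28
  5   0   6   6   8  12  18  18  20  20  22  28  28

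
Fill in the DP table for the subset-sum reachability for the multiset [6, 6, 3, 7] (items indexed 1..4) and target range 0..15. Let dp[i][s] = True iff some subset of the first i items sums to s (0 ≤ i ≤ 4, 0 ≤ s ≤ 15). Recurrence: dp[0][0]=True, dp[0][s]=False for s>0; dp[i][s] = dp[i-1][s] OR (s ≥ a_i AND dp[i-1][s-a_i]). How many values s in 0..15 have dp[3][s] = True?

i\s   0   1   2   3   4   5   6   7   8   9  10  11  12  13  14  15
  0   T   F   F   F   F   F   F   F   F   F   F   F   F   F   F   F
  1   T   F   F   F   F   F   T   F   F   F   F   F   F   F   F   F
  2   T   F   F   F   F   F   T   F   F   F   F   F   T   F   F   F
  3   T   F   F   T   F   F   T   F   F   T   F   F   T   F   F   T
  4   T   F   F   T   F   F   T   T   F   T   T   F   T   T   F   T

6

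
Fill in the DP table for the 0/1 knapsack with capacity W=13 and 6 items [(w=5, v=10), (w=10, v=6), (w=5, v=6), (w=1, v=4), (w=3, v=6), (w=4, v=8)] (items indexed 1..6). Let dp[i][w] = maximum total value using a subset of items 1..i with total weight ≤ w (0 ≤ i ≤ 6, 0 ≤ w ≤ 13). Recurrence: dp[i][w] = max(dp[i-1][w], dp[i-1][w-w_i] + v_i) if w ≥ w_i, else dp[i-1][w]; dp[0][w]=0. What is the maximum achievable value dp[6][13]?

i\w   0   1   2   3   4   5   6   7   8   9  10  11  12  13
  0   0   0   0   0   0   0   0   0   0   0   0   0   0   0
  1   0   0   0   0   0  10  10  10  10  10  10  10  10  10
  2   0   0   0   0   0  10  10  10  10  10  10  10  10  10
  3   0   0   0   0   0  10  10  10  10  10  16  16  16  16
  4   0   4   4   4   4  10  14  14  14  14  16  20  20  20
  5   0   4   4   6  10  10  14  14  16  20  20  20  20  22
  6   0   4   4   6  10  12  14  14  18  20  22  22  24  28

28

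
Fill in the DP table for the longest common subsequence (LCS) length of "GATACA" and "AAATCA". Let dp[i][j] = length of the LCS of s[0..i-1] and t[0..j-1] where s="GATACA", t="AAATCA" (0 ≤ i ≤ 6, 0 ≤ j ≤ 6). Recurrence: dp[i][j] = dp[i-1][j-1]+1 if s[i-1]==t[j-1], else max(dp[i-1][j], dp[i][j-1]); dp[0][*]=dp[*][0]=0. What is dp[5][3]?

2

   ''  A  A  A  T  C  A
''  0  0  0  0  0  0  0
 G  0  0  0  0  0  0  0
 A  0  1  1  1  1  1  1
 T  0  1  1  1  2  2  2
 A  0  1  2  2  2  2  3
 C  0  1  2  2  2  3  3
 A  0  1  2  3  3  3  4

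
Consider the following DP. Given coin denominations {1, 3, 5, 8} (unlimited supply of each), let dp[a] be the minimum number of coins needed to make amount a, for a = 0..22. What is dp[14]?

 a  0  1  2  3  4  5  6  7  8  9 10 11 12 13 14 15 16 17 18 19 20 21 22
dp  0  1  2  1  2  1  2  3  1  2  2  2  3  2  3  3  2  3  3  3  4  3  4

3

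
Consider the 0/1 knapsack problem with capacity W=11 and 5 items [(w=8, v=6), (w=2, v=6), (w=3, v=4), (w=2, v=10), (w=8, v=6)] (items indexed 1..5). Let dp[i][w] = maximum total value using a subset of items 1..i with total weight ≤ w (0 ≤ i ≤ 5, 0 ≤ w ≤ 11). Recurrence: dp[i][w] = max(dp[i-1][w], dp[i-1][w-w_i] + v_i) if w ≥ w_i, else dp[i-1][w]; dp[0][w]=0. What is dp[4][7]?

i\w   0   1   2   3   4   5   6   7   8   9  10  11
  0   0   0   0   0   0   0   0   0   0   0   0   0
  1   0   0   0   0   0   0   0   0   6   6   6   6
  2   0   0   6   6   6   6   6   6   6   6  12  12
  3   0   0   6   6   6  10  10  10  10  10  12  12
  4   0   0  10  10  16  16  16  20  20  20  20  20
  5   0   0  10  10  16  16  16  20  20  20  20  20

20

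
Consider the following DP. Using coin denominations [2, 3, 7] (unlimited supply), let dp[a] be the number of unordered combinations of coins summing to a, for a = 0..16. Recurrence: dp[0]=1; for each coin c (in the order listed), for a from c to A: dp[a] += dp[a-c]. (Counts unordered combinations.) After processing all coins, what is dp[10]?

3

after  coin     0     1     2     3     4     5     6     7     8     9    10    11    12    13    14    15    16
          2     1     0     1     0     1     0     1     0     1     0     1     0     1     0     1     0     1
          3     1     0     1     1     1     1     2     1     2     2     2     2     3     2     3     3     3
          7     1     0     1     1     1     1     2     2     2     3     3     3     4     4     5     5     6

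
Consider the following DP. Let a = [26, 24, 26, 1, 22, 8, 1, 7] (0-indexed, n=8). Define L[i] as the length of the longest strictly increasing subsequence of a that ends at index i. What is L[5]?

2

   i    0    1    2    3    4    5    6    7
a[i]   26   24   26    1   22    8    1    7
L[i]    1    1    2    1    2    2    1    2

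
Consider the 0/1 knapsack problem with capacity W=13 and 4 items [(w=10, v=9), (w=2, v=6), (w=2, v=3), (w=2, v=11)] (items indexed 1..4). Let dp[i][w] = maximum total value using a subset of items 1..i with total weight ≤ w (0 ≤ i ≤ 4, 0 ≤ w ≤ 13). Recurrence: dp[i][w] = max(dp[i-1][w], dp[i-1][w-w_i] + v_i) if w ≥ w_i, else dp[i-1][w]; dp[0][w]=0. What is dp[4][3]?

i\w   0   1   2   3   4   5   6   7   8   9  10  11  12  13
  0   0   0   0   0   0   0   0   0   0   0   0   0   0   0
  1   0   0   0   0   0   0   0   0   0   0   9   9   9   9
  2   0   0   6   6   6   6   6   6   6   6   9   9  15  15
  3   0   0   6   6   9   9   9   9   9   9   9   9  15  15
  4   0   0  11  11  17  17  20  20  20  20  20  20  20  20

11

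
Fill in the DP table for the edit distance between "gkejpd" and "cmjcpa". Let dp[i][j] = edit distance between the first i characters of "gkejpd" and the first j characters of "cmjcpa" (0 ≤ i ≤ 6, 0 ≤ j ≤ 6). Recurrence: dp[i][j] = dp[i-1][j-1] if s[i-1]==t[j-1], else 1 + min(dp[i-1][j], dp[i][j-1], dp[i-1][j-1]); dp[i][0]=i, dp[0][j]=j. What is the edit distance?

5

   ''  c  m  j  c  p  a
''  0  1  2  3  4  5  6
 g  1  1  2  3  4  5  6
 k  2  2  2  3  4  5  6
 e  3  3  3  3  4  5  6
 j  4  4  4  3  4  5  6
 p  5  5  5  4  4  4  5
 d  6  6  6  5  5  5  5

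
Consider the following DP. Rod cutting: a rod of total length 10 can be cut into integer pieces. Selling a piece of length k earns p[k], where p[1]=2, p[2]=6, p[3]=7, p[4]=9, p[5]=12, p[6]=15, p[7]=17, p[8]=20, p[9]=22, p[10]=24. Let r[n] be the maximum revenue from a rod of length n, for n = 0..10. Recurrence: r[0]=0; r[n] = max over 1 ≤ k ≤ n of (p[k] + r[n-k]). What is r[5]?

14

   n    0    1    2    3    4    5    6    7    8    9   10
r[n]    0    2    6    8   12   14   18   20   24   26   30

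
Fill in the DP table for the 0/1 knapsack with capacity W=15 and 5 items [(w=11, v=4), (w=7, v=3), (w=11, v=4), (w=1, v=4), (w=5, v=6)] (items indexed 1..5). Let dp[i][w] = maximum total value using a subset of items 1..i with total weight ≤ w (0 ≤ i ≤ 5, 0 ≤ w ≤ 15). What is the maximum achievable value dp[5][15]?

13

i\w   0   1   2   3   4   5   6   7   8   9  10  11  12  13  14  15
  0   0   0   0   0   0   0   0   0   0   0   0   0   0   0   0   0
  1   0   0   0   0   0   0   0   0   0   0   0   4   4   4   4   4
  2   0   0   0   0   0   0   0   3   3   3   3   4   4   4   4   4
  3   0   0   0   0   0   0   0   3   3   3   3   4   4   4   4   4
  4   0   4   4   4   4   4   4   4   7   7   7   7   8   8   8   8
  5   0   4   4   4   4   6  10  10  10  10  10  10  10  13  13  13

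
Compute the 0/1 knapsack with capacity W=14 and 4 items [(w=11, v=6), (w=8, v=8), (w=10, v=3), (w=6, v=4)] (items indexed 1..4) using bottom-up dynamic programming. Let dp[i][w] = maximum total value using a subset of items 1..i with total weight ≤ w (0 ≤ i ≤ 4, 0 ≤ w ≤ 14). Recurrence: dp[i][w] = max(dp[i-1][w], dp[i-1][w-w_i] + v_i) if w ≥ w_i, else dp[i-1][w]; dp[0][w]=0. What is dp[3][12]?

i\w   0   1   2   3   4   5   6   7   8   9  10  11  12  13  14
  0   0   0   0   0   0   0   0   0   0   0   0   0   0   0   0
  1   0   0   0   0   0   0   0   0   0   0   0   6   6   6   6
  2   0   0   0   0   0   0   0   0   8   8   8   8   8   8   8
  3   0   0   0   0   0   0   0   0   8   8   8   8   8   8   8
  4   0   0   0   0   0   0   4   4   8   8   8   8   8   8  12

8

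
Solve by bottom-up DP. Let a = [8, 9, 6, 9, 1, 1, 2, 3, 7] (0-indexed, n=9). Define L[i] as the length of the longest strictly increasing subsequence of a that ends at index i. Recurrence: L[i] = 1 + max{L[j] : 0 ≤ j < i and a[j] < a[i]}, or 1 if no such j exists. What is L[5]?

1

   i    0    1    2    3    4    5    6    7    8
a[i]    8    9    6    9    1    1    2    3    7
L[i]    1    2    1    2    1    1    2    3    4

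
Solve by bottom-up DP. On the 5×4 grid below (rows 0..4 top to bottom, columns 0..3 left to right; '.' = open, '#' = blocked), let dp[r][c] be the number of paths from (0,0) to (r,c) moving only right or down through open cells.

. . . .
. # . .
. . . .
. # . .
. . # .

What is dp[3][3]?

6

r\c   0   1   2   3
  0   1   1   1   1
  1   1   0   1   2
  2   1   1   2   4
  3   1   0   2   6
  4   1   1   0   6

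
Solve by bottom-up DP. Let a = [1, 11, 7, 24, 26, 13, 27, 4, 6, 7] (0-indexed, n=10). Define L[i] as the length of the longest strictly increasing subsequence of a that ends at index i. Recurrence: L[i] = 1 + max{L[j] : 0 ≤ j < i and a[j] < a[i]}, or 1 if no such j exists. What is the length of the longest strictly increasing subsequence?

   i    0    1    2    3    4    5    6    7    8    9
a[i]    1   11    7   24   26   13   27    4    6    7
L[i]    1    2    2    3    4    3    5    2    3    4

5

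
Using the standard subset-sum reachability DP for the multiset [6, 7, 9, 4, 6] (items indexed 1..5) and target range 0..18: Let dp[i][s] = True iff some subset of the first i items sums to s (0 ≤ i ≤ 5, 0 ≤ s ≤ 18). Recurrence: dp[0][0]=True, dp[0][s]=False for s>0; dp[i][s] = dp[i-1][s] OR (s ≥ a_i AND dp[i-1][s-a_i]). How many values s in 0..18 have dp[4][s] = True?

i\s   0   1   2   3   4   5   6   7   8   9  10  11  12  13  14  15  16  17  18
  0   T   F   F   F   F   F   F   F   F   F   F   F   F   F   F   F   F   F   F
  1   T   F   F   F   F   F   T   F   F   F   F   F   F   F   F   F   F   F   F
  2   T   F   F   F   F   F   T   T   F   F   F   F   F   T   F   F   F   F   F
  3   T   F   F   F   F   F   T   T   F   T   F   F   F   T   F   T   T   F   F
  4   T   F   F   F   T   F   T   T   F   T   T   T   F   T   F   T   T   T   F
  5   T   F   F   F   T   F   T   T   F   T   T   T   T   T   F   T   T   T   F

11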